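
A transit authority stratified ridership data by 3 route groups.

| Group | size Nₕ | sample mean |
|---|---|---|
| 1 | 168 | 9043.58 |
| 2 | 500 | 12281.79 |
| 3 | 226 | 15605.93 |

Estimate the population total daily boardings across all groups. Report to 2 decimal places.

11187156.62

1: 168·9043.58 = 1519321.44
2: 500·12281.79 = 6140895
3: 226·15605.93 = 3526940.18
τ̂ = Σ Nₕx̄ₕ = 11187156.62.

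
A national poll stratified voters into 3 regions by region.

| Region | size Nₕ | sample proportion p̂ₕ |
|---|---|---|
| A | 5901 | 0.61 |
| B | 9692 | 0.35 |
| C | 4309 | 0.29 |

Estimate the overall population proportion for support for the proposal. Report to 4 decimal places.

0.4141

N = 5901 + 9692 + 4309 = 19902.
Overall proportion = Σ (Nₕ/N)·p̂ₕ.
Σ Nₕp̂ₕ = 3599.61 + 3392.2 + 1249.61 = 8241.42.
8241.42 / 19902 = 0.414100... → 0.4141.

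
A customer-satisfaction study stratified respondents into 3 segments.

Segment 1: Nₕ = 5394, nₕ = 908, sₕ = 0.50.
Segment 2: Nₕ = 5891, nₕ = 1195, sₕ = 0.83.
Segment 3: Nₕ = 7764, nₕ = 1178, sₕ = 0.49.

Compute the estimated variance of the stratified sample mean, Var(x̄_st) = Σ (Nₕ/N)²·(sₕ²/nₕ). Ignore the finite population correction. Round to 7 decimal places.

N = 19049. Term for each stratum: Wₕ²sₕ²/nₕ.
Var(x̄_st) = 0.0000220766 + 0.0000551343 + 0.0000338590 = 0.0001110698 → 0.0001111.

0.0001111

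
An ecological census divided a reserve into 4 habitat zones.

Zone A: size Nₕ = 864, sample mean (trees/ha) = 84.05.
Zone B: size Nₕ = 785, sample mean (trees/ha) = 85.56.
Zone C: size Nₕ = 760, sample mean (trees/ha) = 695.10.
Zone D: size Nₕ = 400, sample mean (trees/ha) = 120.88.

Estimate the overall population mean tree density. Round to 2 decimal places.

255.04

N = 2809; weights Wₕ = Nₕ/N = (0.3076, 0.2795, 0.2706, 0.1424).
x̄_st = Σ Wₕ·x̄ₕ = 0.3076·84.05 + 0.2795·85.56 + 0.2706·695.10 + 0.1424·120.88 ≈ 255.0416...
→ 255.04.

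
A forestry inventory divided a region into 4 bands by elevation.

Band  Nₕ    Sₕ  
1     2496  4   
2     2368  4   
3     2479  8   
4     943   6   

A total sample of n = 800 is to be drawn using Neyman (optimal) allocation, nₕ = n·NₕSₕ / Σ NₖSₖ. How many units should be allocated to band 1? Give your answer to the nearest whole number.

178

1: NₕSₕ = 2496·4 = 9984
2: NₕSₕ = 2368·4 = 9472
3: NₕSₕ = 2479·8 = 19832
4: NₕSₕ = 943·6 = 5658
Σ NₕSₕ = 44946.
n_1 = 800·9984/44946 = 177.707... → 178.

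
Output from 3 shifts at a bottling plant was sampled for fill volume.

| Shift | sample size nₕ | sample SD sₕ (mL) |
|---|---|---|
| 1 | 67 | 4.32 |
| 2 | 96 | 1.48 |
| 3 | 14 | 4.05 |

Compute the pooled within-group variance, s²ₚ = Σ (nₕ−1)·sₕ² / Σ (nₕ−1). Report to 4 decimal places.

Degrees of freedom: 66 + 95 + 13 = 174.
Σ(nₕ−1)sₕ² = 66·18.6624 + 95·2.1904 + 13·16.4025 = 1653.0389.
s²ₚ = 1653.0389 / 174 = 9.500224... → 9.5002.

9.5002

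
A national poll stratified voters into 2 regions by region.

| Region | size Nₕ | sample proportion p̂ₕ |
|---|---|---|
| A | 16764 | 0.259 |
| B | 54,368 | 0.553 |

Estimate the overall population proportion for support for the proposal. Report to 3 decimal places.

N = 16764 + 54368 = 71132.
Overall proportion = Σ (Nₕ/N)·p̂ₕ.
Σ Nₕp̂ₕ = 4341.876 + 30065.504 = 34407.38.
34407.38 / 71132 = 0.48371... → 0.484.

0.484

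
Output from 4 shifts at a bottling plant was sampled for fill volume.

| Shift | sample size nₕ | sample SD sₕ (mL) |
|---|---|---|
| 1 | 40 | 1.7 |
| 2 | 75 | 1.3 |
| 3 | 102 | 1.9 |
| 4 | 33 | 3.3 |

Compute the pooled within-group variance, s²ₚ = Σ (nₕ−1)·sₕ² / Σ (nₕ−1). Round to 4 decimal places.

3.8653

1: (40−1)·1.7² = 39·2.89 = 112.71
2: (75−1)·1.3² = 74·1.69 = 125.06
3: (102−1)·1.9² = 101·3.61 = 364.61
4: (33−1)·3.3² = 32·10.89 = 348.48
Numerator = 950.86; denominator = Σ(nₕ−1) = 246.
s²ₚ = 950.86/246 = 3.865285... → 3.8653.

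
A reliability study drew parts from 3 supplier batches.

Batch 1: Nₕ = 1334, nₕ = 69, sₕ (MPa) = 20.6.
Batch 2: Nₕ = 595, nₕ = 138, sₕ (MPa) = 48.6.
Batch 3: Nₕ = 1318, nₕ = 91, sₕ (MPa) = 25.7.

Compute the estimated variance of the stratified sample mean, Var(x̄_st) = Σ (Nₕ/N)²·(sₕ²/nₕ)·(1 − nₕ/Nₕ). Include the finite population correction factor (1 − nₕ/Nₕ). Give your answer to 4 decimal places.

2.5391

N = 3247. Term for each stratum: Wₕ²sₕ²/nₕ·(1−nₕ/Nₕ).
Var(x̄_st) = 0.9843899 + 0.4414302 + 1.1133206 = 2.5391407 → 2.5391.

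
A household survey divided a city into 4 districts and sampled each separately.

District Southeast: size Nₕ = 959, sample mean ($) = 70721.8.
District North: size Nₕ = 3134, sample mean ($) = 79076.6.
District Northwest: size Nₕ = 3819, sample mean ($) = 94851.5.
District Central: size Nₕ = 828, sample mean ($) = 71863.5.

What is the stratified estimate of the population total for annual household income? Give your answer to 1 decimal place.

Southeast: 959·70721.8 = 67822206.2
North: 3134·79076.6 = 247826064.4
Northwest: 3819·94851.5 = 362237878.5
Central: 828·71863.5 = 59502978
τ̂ = Σ Nₕx̄ₕ = 737389127.1.

737389127.1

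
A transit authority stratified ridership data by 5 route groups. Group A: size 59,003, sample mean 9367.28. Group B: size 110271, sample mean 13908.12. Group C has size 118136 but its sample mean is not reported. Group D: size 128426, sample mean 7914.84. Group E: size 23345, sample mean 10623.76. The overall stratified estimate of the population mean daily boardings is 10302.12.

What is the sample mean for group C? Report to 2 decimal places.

9934.76

N = 59003 + 110271 + 118136 + 128426 + 23345 = 439181.
Overall total = μ·N = 10302.12·439181 = 4524495363.72.
Subtract the known strata: 59003·9367.28 + 110271·13908.12 + 128426·7914.84 + 23345·10623.76 = 3350842841.4.
Remaining total for group C: 4524495363.72 − 3350842841.4 = 1173652522.32.
Divide by its size: 1173652522.32 / 118136 = 9934.7576... → 9934.76.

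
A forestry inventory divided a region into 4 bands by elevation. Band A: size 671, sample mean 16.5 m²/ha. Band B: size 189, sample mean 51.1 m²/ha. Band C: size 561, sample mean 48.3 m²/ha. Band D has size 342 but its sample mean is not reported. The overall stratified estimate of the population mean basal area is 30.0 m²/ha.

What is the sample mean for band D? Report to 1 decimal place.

14.8

Σ Nₕx̄ₕ = N·μ, so 342·x̄_D = 1763·30.0 − (671·16.5 + 189·51.1 + 561·48.3).
= 52890 − 47825.7 = 5064.3.
x̄_D = 5064.3 / 342 = 14.808... → 14.8.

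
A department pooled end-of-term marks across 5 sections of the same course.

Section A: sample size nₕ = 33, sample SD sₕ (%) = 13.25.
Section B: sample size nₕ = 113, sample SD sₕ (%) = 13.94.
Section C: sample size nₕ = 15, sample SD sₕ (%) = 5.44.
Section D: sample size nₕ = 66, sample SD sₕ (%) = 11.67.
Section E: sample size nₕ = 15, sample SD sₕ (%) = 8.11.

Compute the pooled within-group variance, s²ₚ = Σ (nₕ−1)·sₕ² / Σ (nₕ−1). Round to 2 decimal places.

158.52

Degrees of freedom: 32 + 112 + 14 + 65 + 14 = 237.
Σ(nₕ−1)sₕ² = 32·175.5625 + 112·194.3236 + 14·29.5936 + 65·136.1889 + 14·65.7721 = 37569.6415.
s²ₚ = 37569.6415 / 237 = 158.5217... → 158.52.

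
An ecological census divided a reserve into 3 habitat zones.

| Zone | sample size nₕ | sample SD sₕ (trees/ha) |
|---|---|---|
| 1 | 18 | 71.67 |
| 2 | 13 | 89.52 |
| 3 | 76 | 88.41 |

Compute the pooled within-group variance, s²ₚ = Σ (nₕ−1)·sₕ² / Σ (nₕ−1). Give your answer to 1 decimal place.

7401.1

Degrees of freedom: 17 + 12 + 75 = 104.
Σ(nₕ−1)sₕ² = 17·5136.5889 + 12·8013.8304 + 75·7816.3281 = 769712.5836.
s²ₚ = 769712.5836 / 104 = 7401.083... → 7401.1.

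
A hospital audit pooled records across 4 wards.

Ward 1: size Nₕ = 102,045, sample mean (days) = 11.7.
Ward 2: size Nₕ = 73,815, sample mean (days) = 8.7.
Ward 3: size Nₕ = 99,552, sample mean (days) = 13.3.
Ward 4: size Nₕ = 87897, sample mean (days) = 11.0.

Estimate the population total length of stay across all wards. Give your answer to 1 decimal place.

Population total = Σ Nₕ·x̄ₕ (each stratum's size times its mean).
102045·11.7 + 73815·8.7 + 99552·13.3 + 87897·11.0 = 1193926.5 + 642190.5 + 1324041.6 + 966867 = 4127025.6.

4127025.6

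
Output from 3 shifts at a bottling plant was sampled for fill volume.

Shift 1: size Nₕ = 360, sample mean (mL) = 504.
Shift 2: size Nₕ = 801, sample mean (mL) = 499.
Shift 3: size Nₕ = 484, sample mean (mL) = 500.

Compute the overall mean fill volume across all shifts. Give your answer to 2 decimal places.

x̄_st = (Σ Nₕx̄ₕ) / (Σ Nₕ) = (360·504 + 801·499 + 484·500) / 1645
= 823139 / 1645 = 500.3884... → 500.39.

500.39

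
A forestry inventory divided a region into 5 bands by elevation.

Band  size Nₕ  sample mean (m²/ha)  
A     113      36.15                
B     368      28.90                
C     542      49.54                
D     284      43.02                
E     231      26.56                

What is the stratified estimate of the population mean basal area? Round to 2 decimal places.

N = 1538; weights Wₕ = Nₕ/N = (0.0735, 0.2393, 0.3524, 0.1847, 0.1502).
x̄_st = Σ Wₕ·x̄ₕ = 0.0735·36.15 + 0.2393·28.90 + 0.3524·49.54 + 0.1847·43.02 + 0.1502·26.56 ≈ 38.9622...
→ 38.96.

38.96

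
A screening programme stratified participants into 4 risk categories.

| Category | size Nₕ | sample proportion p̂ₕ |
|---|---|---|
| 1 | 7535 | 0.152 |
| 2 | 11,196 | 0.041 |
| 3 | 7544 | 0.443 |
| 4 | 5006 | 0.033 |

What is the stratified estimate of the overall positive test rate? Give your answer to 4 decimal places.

Wₕ = Nₕ/N with N = 31281: 0.2409, 0.3579, 0.2412, 0.1600.
p̂_st = 0.2409·0.152 + 0.3579·0.041 + 0.2412·0.443 + 0.1600·0.033 ≈ 0.163407... → 0.1634.

0.1634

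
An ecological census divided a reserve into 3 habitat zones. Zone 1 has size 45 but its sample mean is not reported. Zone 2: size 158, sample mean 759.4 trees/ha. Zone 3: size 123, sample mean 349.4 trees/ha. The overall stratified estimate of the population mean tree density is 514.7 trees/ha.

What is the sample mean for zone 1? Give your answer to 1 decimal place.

107.4

N = 45 + 158 + 123 = 326.
Overall total = μ·N = 514.7·326 = 167792.2.
Subtract the known strata: 158·759.4 + 123·349.4 = 162961.4.
Remaining total for zone 1: 167792.2 − 162961.4 = 4830.8.
Divide by its size: 4830.8 / 45 = 107.351... → 107.4.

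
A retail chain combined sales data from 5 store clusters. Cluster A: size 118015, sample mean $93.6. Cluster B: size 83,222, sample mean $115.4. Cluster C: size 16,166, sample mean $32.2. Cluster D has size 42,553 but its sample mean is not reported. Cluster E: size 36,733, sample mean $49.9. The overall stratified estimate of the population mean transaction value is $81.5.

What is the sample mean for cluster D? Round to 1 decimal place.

N = 118015 + 83222 + 16166 + 42553 + 36733 = 296689.
Overall total = μ·N = 81.5·296689 = 24180153.5.
Subtract the known strata: 118015·93.6 + 83222·115.4 + 16166·32.2 + 36733·49.9 = 23003544.7.
Remaining total for cluster D: 24180153.5 − 23003544.7 = 1176608.8.
Divide by its size: 1176608.8 / 42553 = 27.650... → 27.7.

27.7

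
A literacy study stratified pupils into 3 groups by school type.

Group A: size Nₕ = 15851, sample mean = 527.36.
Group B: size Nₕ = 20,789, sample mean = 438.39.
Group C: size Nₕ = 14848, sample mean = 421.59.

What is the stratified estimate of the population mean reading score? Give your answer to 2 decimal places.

x̄_st = (Σ Nₕx̄ₕ) / (Σ Nₕ) = (15851·527.36 + 20789·438.39 + 14848·421.59) / 51488
= 23732641.39 / 51488 = 460.9354... → 460.94.

460.94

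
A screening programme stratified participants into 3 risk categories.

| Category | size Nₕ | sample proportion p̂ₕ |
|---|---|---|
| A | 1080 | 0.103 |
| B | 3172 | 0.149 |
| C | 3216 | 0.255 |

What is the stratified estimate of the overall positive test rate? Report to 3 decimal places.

0.188

Wₕ = Nₕ/N with N = 7468: 0.1446, 0.4247, 0.4306.
p̂_st = 0.1446·0.103 + 0.4247·0.149 + 0.4306·0.255 ≈ 0.18800... → 0.188.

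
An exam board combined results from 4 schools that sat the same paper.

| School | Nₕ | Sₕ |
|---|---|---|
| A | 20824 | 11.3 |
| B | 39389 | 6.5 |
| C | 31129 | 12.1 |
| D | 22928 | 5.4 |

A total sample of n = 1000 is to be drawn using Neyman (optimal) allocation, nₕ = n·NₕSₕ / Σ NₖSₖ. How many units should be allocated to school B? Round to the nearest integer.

258

Σ NₕSₕ = 20824·11.3 + 39389·6.5 + 31129·12.1 + 22928·5.4 = 991811.8.
Share for B: 256028.5/991811.8 = 0.25814.
n_B = 1000 × 0.25814 = 258.142... → 258.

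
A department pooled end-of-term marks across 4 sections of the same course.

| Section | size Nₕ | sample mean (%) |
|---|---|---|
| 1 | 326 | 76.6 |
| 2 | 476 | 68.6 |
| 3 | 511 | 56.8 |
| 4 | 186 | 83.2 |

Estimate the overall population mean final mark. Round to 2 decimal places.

68.13

N = 1499; weights Wₕ = Nₕ/N = (0.2175, 0.3175, 0.3409, 0.1241).
x̄_st = Σ Wₕ·x̄ₕ = 0.2175·76.6 + 0.3175·68.6 + 0.3409·56.8 + 0.1241·83.2 ≈ 68.1289...
→ 68.13.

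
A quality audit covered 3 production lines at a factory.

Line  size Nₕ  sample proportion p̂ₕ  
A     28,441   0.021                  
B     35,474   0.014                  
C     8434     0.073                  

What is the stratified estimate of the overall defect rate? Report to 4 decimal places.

Wₕ = Nₕ/N with N = 72349: 0.3931, 0.4903, 0.1166.
p̂_st = 0.3931·0.021 + 0.4903·0.014 + 0.1166·0.073 ≈ 0.023630... → 0.0236.

0.0236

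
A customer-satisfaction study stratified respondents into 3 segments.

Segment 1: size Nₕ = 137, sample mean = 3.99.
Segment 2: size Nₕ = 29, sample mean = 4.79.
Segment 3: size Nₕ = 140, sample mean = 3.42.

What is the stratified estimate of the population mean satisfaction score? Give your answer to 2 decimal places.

3.81

x̄_st = (Σ Nₕx̄ₕ) / (Σ Nₕ) = (137·3.99 + 29·4.79 + 140·3.42) / 306
= 1164.34 / 306 = 3.8050... → 3.81.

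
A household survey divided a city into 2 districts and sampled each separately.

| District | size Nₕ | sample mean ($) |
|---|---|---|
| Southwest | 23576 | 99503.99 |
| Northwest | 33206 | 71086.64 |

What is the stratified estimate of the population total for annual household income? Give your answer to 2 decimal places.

4706409036.08

Southwest: 23576·99503.99 = 2345906068.24
Northwest: 33206·71086.64 = 2360502967.84
τ̂ = Σ Nₕx̄ₕ = 4706409036.08.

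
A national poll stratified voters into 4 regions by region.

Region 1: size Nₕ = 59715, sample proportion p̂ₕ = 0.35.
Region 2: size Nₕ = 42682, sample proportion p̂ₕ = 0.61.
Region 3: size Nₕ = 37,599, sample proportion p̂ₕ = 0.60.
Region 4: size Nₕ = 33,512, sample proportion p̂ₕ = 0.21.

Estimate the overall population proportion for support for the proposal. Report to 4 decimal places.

N = 59715 + 42682 + 37599 + 33512 = 173508.
Overall proportion = Σ (Nₕ/N)·p̂ₕ.
Σ Nₕp̂ₕ = 20900.25 + 26036.02 + 22559.4 + 7037.52 = 76533.19.
76533.19 / 173508 = 0.441093... → 0.4411.

0.4411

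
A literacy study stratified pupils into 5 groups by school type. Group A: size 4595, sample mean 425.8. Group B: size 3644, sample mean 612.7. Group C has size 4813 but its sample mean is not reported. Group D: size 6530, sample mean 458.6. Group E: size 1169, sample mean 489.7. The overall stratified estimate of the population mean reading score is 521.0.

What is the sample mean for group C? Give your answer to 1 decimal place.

634.7

Σ Nₕx̄ₕ = N·μ, so 4813·x̄_C = 20751·521.0 − (4595·425.8 + 3644·612.7 + 6530·458.6 + 1169·489.7).
= 10811271 − 7756347.1 = 3054923.9.
x̄_C = 3054923.9 / 4813 = 634.723... → 634.7.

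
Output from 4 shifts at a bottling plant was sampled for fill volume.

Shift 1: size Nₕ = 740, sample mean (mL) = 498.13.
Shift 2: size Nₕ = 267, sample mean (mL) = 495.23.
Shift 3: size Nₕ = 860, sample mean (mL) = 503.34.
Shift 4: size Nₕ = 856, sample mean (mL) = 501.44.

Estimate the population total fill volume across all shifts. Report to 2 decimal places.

1362947.65

1: 740·498.13 = 368616.2
2: 267·495.23 = 132226.41
3: 860·503.34 = 432872.4
4: 856·501.44 = 429232.64
τ̂ = Σ Nₕx̄ₕ = 1362947.65.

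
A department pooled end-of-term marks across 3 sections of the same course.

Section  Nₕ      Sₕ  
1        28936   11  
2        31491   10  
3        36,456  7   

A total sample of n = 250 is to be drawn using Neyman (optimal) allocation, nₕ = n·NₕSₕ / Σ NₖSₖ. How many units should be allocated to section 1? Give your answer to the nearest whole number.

Σ NₕSₕ = 28936·11 + 31491·10 + 36456·7 = 888398.
Share for 1: 318296/888398 = 0.35828.
n_1 = 250 × 0.35828 = 89.570... → 90.

90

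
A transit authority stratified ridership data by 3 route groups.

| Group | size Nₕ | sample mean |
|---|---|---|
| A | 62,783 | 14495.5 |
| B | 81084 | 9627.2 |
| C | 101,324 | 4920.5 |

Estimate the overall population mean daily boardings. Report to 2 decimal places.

8928.74

N = 62783 + 81084 + 101324 = 245191.
Overall mean = Σ (Nₕ/N)·x̄ₕ — weight by population share, not a simple average.
Σ Nₕx̄ₕ = 62783·14495.5 + 81084·9627.2 + 101324·4920.5 = 910070976.5 + 780611884.8 + 498564742 = 2189247603.3.
Divide by N: 2189247603.3 / 245191 = 8928.7437... → 8928.74.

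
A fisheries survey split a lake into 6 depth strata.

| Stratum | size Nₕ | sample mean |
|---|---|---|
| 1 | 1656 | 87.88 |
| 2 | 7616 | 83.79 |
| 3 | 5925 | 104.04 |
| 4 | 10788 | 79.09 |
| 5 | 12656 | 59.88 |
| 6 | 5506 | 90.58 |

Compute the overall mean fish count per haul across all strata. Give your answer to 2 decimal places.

79.51

N = 1656 + 7616 + 5925 + 10788 + 12656 + 5506 = 44147.
The stratified mean weights each stratum mean by its population share Nₕ/N.
Σ Nₕx̄ₕ = 1656·87.88 + 7616·83.79 + 5925·104.04 + 10788·79.09 + 12656·59.88 + 5506·90.58 = 145529.28 + 638144.64 + 616437 + 853222.92 + 757841.28 + 498733.48 = 3509908.6.
Divide by N: 3509908.6 / 44147 = 79.5050... → 79.51.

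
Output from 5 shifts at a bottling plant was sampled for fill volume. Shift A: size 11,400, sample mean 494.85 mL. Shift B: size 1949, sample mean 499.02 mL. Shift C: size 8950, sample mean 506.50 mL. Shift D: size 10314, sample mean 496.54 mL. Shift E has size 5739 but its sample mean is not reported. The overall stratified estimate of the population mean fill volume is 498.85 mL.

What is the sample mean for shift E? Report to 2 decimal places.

498.96

Σ Nₕx̄ₕ = N·μ, so 5739·x̄_E = 38352·498.85 − (11400·494.85 + 1949·499.02 + 8950·506.50 + 10314·496.54).
= 19131895.2 − 16268368.54 = 2863526.66.
x̄_E = 2863526.66 / 5739 = 498.9592... → 498.96.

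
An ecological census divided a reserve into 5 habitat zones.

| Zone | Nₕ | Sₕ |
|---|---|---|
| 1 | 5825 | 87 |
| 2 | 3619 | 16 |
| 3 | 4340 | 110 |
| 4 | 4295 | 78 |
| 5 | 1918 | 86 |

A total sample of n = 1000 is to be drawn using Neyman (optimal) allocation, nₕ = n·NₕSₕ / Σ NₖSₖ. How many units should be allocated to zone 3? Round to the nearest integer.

310

Σ NₕSₕ = 5825·87 + 3619·16 + 4340·110 + 4295·78 + 1918·86 = 1542037.
Share for 3: 477400/1542037 = 0.30959.
n_3 = 1000 × 0.30959 = 309.590... → 310.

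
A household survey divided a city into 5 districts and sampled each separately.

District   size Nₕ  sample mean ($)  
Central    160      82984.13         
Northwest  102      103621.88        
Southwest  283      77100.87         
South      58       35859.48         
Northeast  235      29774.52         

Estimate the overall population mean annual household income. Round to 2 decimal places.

65326.13

N = 160 + 102 + 283 + 58 + 235 = 838.
The stratified mean weights each stratum mean by its population share Nₕ/N.
Σ Nₕx̄ₕ = 160·82984.13 + 102·103621.88 + 283·77100.87 + 58·35859.48 + 235·29774.52 = 13277460.8 + 10569431.76 + 21819546.21 + 2079849.84 + 6997012.2 = 54743300.81.
Divide by N: 54743300.81 / 838 = 65326.1346... → 65326.13.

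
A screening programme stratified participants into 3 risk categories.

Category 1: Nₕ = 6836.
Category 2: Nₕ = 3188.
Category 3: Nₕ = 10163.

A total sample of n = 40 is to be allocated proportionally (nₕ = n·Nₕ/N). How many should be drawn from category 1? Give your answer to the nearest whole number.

14

Share of category 1 = 6836/20187 = 0.33863.
Allocate 40 × 0.33863 = 13.545... → 14.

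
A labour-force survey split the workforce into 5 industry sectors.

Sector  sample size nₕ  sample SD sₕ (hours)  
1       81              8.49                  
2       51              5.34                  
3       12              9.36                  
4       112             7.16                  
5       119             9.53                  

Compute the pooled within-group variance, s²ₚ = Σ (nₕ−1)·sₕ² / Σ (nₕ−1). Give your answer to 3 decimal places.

66.387

1: (81−1)·8.49² = 80·72.0801 = 5766.408
2: (51−1)·5.34² = 50·28.5156 = 1425.78
3: (12−1)·9.36² = 11·87.6096 = 963.7056
4: (112−1)·7.16² = 111·51.2656 = 5690.4816
5: (119−1)·9.53² = 118·90.8209 = 10716.8662
Numerator = 24563.2414; denominator = Σ(nₕ−1) = 370.
s²ₚ = 24563.2414/370 = 66.38714... → 66.387.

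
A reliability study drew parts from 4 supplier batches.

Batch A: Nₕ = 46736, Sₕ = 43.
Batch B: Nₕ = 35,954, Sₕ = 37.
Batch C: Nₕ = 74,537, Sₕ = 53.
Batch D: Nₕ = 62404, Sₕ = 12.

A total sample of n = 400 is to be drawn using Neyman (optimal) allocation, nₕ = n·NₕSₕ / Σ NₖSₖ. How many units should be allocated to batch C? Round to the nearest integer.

Σ NₕSₕ = 46736·43 + 35954·37 + 74537·53 + 62404·12 = 8039255.
Share for C: 3950461/8039255 = 0.49140.
n_C = 400 × 0.49140 = 196.559... → 197.

197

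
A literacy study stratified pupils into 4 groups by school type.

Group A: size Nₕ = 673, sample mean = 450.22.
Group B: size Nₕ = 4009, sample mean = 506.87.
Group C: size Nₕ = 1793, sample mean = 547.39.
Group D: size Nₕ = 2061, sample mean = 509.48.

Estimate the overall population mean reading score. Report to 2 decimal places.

511.55

N = 673 + 4009 + 1793 + 2061 = 8536.
Weight each subgroup mean by Nₕ/N and sum.
Σ Nₕx̄ₕ = 673·450.22 + 4009·506.87 + 1793·547.39 + 2061·509.48 = 302998.06 + 2032041.83 + 981470.27 + 1050038.28 = 4366548.44.
Divide by N: 4366548.44 / 8536 = 511.5450... → 511.55.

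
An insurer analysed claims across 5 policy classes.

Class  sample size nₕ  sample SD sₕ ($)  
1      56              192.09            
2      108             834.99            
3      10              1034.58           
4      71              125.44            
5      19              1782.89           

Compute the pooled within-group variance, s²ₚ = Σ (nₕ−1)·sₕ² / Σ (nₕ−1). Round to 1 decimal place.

1: (56−1)·192.09² = 55·36898.5681 = 2029421.2455
2: (108−1)·834.99² = 107·697208.3001 = 74601288.1107
3: (10−1)·1034.58² = 9·1070355.7764 = 9633201.9876
4: (71−1)·125.44² = 70·15735.1936 = 1101463.552
5: (19−1)·1782.89² = 18·3178696.7521 = 57216541.5378
Numerator = 144581916.4336; denominator = Σ(nₕ−1) = 259.
s²ₚ = 144581916.4336/259 = 558231.338... → 558231.3.

558231.3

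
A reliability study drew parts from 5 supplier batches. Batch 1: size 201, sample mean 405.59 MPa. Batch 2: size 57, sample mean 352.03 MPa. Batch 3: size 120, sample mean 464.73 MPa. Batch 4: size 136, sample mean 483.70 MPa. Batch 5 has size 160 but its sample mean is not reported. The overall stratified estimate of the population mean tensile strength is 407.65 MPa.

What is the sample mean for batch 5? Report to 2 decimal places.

Σ Nₕx̄ₕ = N·μ, so 160·x̄_5 = 674·407.65 − (201·405.59 + 57·352.03 + 120·464.73 + 136·483.70).
= 274756.1 − 223140.1 = 51616.
x̄_5 = 51616 / 160 = 322.6 → 322.60.

322.60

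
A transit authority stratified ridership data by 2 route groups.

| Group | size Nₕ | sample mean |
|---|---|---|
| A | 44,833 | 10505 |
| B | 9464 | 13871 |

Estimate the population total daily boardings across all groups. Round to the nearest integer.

602245809

A: 44833·10505 = 470970665
B: 9464·13871 = 131275144
τ̂ = Σ Nₕx̄ₕ = 602245809.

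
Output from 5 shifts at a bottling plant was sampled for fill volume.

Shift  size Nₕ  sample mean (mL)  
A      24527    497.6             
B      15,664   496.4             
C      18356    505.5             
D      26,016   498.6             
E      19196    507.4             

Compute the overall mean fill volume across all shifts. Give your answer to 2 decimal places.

N = 24527 + 15664 + 18356 + 26016 + 19196 = 103759.
The stratified mean weights each stratum mean by its population share Nₕ/N.
Σ Nₕx̄ₕ = 24527·497.6 + 15664·496.4 + 18356·505.5 + 26016·498.6 + 19196·507.4 = 12204635.2 + 7775609.6 + 9278958 + 12971577.6 + 9740050.4 = 51970830.8.
Divide by N: 51970830.8 / 103759 = 500.8802... → 500.88.

500.88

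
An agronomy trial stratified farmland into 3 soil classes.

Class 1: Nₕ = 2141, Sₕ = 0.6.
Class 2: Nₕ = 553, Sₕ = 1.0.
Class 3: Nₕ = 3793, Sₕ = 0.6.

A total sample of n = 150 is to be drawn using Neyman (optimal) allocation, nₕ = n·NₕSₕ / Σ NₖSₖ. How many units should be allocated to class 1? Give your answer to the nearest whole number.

1: NₕSₕ = 2141·0.6 = 1284.6
2: NₕSₕ = 553·1.0 = 553
3: NₕSₕ = 3793·0.6 = 2275.8
Σ NₕSₕ = 4113.4.
n_1 = 150·1284.6/4113.4 = 46.844... → 47.

47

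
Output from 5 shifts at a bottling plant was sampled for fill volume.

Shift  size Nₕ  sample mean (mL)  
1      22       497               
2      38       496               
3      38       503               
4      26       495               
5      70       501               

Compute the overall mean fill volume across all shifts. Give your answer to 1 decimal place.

N = 194; weights Wₕ = Nₕ/N = (0.1134, 0.1959, 0.1959, 0.1340, 0.3608).
x̄_st = Σ Wₕ·x̄ₕ = 0.1134·497 + 0.1959·496 + 0.1959·503 + 0.1340·495 + 0.3608·501 ≈ 499.155...
→ 499.2.

499.2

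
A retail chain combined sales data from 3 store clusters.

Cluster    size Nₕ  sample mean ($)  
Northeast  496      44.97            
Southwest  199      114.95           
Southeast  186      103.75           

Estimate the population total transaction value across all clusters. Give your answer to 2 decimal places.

Northeast: 496·44.97 = 22305.12
Southwest: 199·114.95 = 22875.05
Southeast: 186·103.75 = 19297.5
τ̂ = Σ Nₕx̄ₕ = 64477.67.

64477.67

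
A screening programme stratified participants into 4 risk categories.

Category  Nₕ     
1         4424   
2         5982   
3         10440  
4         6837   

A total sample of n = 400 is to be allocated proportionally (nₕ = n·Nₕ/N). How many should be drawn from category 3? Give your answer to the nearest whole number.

N = 4424 + 5982 + 10440 + 6837 = 27683.
n_3 = 400·10440/27683 = 150.851... → 151.

151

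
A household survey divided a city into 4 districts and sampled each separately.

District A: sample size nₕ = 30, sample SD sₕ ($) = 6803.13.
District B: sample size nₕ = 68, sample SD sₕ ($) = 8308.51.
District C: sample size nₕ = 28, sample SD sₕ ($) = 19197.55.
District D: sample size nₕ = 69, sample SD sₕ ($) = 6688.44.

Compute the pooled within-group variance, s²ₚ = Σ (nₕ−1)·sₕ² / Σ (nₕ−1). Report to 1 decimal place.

99267173.0

Degrees of freedom: 29 + 67 + 27 + 68 = 191.
Σ(nₕ−1)sₕ² = 29·46282577.7969 + 67·69031338.4201 + 27·368545926.0025 + 68·44735229.6336 = 18960030047.4091.
s²ₚ = 18960030047.4091 / 191 = 99267173.023... → 99267173.0.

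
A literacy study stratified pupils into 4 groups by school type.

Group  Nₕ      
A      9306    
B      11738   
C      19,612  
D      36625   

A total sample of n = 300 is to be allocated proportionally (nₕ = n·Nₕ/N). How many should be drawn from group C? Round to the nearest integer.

N = 9306 + 11738 + 19612 + 36625 = 77281.
n_C = 300·19612/77281 = 76.133... → 76.

76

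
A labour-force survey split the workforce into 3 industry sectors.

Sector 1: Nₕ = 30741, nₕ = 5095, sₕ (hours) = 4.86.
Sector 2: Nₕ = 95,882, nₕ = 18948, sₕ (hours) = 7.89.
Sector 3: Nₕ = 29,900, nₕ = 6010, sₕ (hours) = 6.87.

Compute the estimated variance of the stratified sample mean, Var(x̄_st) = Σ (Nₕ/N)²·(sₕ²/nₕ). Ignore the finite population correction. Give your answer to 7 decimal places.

0.0016982

N = 156523. Term for each stratum: Wₕ²sₕ²/nₕ.
Var(x̄_st) = 0.0001788167 + 0.0012328450 + 0.0002865663 = 0.0016982279 → 0.0016982.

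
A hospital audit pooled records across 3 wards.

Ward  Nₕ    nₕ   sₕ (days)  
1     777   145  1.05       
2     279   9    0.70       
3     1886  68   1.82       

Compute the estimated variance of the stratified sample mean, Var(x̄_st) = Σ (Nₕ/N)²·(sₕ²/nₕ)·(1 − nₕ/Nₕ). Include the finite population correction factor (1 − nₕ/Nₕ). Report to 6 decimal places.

N = 2942; Wₕ = Nₕ/N.
ward 1: (777/2942)²·1.05²/145·(1 − 145/777) = 0.000431383
ward 2: (279/2942)²·0.70²/9·(1 − 9/279) = 0.000473845
ward 3: (1886/2942)²·1.82²/68·(1 − 68/1886) = 0.019296747
Sum = 0.020201975 → 0.020202.

0.020202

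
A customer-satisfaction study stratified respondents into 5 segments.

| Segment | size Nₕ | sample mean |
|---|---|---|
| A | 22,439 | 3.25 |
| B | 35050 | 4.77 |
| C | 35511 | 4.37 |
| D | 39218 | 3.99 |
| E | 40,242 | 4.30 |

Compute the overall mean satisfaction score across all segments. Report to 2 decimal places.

x̄_st = (Σ Nₕx̄ₕ) / (Σ Nₕ) = (22439·3.25 + 35050·4.77 + 35511·4.37 + 39218·3.99 + 40242·4.30) / 172460
= 724818.74 / 172460 = 4.2028... → 4.20.

4.20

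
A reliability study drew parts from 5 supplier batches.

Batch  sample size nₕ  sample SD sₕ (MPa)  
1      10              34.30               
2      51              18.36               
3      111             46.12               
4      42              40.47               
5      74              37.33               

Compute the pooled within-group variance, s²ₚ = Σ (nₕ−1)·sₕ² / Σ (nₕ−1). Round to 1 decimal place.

1520.5

Degrees of freedom: 9 + 50 + 110 + 41 + 73 = 283.
Σ(nₕ−1)sₕ² = 9·1176.49 + 50·337.0896 + 110·2127.0544 + 41·1637.8209 + 73·1393.5289 = 430297.1406.
s²ₚ = 430297.1406 / 283 = 1520.485... → 1520.5.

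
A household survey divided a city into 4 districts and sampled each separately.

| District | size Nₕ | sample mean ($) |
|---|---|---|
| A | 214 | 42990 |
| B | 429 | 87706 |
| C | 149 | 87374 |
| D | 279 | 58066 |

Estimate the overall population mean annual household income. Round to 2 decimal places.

71003.62

N = 1071; weights Wₕ = Nₕ/N = (0.1998, 0.4006, 0.1391, 0.2605).
x̄_st = Σ Wₕ·x̄ₕ = 0.1998·42990 + 0.4006·87706 + 0.1391·87374 + 0.2605·58066 ≈ 71003.6172...
→ 71003.62.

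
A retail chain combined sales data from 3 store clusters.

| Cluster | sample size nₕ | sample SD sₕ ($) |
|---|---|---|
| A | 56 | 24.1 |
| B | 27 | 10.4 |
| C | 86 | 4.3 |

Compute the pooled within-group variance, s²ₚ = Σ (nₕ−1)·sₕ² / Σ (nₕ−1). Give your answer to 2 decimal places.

A: (56−1)·24.1² = 55·580.81 = 31944.55
B: (27−1)·10.4² = 26·108.16 = 2812.16
C: (86−1)·4.3² = 85·18.49 = 1571.65
Numerator = 36328.36; denominator = Σ(nₕ−1) = 166.
s²ₚ = 36328.36/166 = 218.8455... → 218.85.

218.85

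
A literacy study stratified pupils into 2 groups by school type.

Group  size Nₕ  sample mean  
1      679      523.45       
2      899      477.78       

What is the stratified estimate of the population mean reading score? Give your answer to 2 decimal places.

N = 679 + 899 = 1578.
Overall mean = Σ (Nₕ/N)·x̄ₕ — weight by population share, not a simple average.
Σ Nₕx̄ₕ = 679·523.45 + 899·477.78 = 355422.55 + 429524.22 = 784946.77.
Divide by N: 784946.77 / 1578 = 497.4314... → 497.43.

497.43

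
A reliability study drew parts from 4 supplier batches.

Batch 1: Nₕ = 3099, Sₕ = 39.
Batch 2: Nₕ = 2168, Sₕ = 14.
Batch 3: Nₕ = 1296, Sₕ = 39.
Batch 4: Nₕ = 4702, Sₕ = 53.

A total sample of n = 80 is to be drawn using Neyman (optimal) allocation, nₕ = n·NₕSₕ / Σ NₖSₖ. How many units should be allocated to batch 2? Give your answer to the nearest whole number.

Σ NₕSₕ = 3099·39 + 2168·14 + 1296·39 + 4702·53 = 450963.
Share for 2: 30352/450963 = 0.06730.
n_2 = 80 × 0.06730 = 5.384... → 5.

5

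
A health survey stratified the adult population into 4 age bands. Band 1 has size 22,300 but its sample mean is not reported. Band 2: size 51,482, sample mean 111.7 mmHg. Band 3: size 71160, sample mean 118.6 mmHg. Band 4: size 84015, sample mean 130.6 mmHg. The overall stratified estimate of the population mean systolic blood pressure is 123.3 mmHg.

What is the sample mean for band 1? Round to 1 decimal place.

137.6

N = 22300 + 51482 + 71160 + 84015 = 228957.
Overall total = μ·N = 123.3·228957 = 28230398.1.
Subtract the known strata: 51482·111.7 + 71160·118.6 + 84015·130.6 = 25162474.4.
Remaining total for band 1: 28230398.1 − 25162474.4 = 3067923.7.
Divide by its size: 3067923.7 / 22300 = 137.575... → 137.6.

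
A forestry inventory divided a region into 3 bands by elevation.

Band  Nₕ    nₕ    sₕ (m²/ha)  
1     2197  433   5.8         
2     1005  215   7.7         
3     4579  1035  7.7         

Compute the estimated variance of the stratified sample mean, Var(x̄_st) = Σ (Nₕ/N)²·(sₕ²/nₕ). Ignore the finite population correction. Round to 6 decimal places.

0.030633

N = 7781; Wₕ = Nₕ/N.
band 1: (2197/7781)²·5.8²/433 = 0.006193803
band 2: (1005/7781)²·7.7²/215 = 0.004600492
band 3: (4579/7781)²·7.7²/1035 = 0.019838624
Sum = 0.030632919 → 0.030633.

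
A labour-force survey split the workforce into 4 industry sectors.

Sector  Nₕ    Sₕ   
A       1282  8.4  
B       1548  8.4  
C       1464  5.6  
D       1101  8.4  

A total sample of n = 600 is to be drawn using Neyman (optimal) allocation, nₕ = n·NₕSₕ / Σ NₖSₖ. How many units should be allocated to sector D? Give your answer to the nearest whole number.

A: NₕSₕ = 1282·8.4 = 10768.8
B: NₕSₕ = 1548·8.4 = 13003.2
C: NₕSₕ = 1464·5.6 = 8198.4
D: NₕSₕ = 1101·8.4 = 9248.4
Σ NₕSₕ = 41218.8.
n_D = 600·9248.4/41218.8 = 134.624... → 135.

135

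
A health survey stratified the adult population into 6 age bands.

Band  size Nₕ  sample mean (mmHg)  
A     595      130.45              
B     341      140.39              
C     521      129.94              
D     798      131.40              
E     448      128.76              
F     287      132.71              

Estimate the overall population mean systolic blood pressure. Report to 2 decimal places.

N = 595 + 341 + 521 + 798 + 448 + 287 = 2990.
The stratified mean weights each stratum mean by its population share Nₕ/N.
Σ Nₕx̄ₕ = 595·130.45 + 341·140.39 + 521·129.94 + 798·131.40 + 448·128.76 + 287·132.71 = 77617.75 + 47872.99 + 67698.74 + 104857.2 + 57684.48 + 38087.77 = 393818.93.
Divide by N: 393818.93 / 2990 = 131.7120... → 131.71.

131.71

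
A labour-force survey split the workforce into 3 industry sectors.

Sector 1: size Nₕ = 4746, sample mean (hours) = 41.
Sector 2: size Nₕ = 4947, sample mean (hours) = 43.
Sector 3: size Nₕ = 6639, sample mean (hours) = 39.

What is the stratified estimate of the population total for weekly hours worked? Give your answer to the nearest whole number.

1: 4746·41 = 194586
2: 4947·43 = 212721
3: 6639·39 = 258921
τ̂ = Σ Nₕx̄ₕ = 666228.

666228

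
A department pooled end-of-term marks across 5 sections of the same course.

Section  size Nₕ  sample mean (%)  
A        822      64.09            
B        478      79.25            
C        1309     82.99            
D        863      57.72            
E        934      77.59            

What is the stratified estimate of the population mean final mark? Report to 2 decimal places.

x̄_st = (Σ Nₕx̄ₕ) / (Σ Nₕ) = (822·64.09 + 478·79.25 + 1309·82.99 + 863·57.72 + 934·77.59) / 4406
= 321478.81 / 4406 = 72.9639... → 72.96.

72.96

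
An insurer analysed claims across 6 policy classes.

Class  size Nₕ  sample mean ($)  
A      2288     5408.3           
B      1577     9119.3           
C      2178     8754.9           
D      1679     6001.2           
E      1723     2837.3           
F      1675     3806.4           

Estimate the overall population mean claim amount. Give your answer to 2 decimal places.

6039.92

N = 2288 + 1577 + 2178 + 1679 + 1723 + 1675 = 11120.
The stratified mean weights each stratum mean by its population share Nₕ/N.
Σ Nₕx̄ₕ = 2288·5408.3 + 1577·9119.3 + 2178·8754.9 + 1679·6001.2 + 1723·2837.3 + 1675·3806.4 = 12374190.4 + 14381136.1 + 19068172.2 + 10076014.8 + 4888667.9 + 6375720 = 67163901.4.
Divide by N: 67163901.4 / 11120 = 6039.9192... → 6039.92.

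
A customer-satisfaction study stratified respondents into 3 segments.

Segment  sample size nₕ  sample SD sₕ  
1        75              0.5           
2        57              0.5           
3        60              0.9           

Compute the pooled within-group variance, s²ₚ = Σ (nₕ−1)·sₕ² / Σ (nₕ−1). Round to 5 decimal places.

0.42481

Degrees of freedom: 74 + 56 + 59 = 189.
Σ(nₕ−1)sₕ² = 74·0.25 + 56·0.25 + 59·0.81 = 80.29.
s²ₚ = 80.29 / 189 = 0.4248148... → 0.42481.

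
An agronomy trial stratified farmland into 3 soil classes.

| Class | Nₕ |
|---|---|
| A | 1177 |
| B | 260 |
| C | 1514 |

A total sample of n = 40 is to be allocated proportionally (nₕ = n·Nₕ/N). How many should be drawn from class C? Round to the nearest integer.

21

N = 1177 + 260 + 1514 = 2951.
n_C = 40·1514/2951 = 20.522... → 21.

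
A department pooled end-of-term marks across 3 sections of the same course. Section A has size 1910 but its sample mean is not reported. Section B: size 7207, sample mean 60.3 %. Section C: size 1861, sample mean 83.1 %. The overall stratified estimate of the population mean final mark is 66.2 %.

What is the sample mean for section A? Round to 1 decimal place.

N = 1910 + 7207 + 1861 = 10978.
Overall total = μ·N = 66.2·10978 = 726743.6.
Subtract the known strata: 7207·60.3 + 1861·83.1 = 589231.2.
Remaining total for section A: 726743.6 − 589231.2 = 137512.4.
Divide by its size: 137512.4 / 1910 = 71.996... → 72.0.

72.0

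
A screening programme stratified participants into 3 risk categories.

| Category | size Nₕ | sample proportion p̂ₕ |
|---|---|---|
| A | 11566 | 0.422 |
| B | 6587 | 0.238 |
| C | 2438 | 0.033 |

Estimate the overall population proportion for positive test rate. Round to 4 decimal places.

Wₕ = Nₕ/N with N = 20591: 0.5617, 0.3199, 0.1184.
p̂_st = 0.5617·0.422 + 0.3199·0.238 + 0.1184·0.033 ≈ 0.317081... → 0.3171.

0.3171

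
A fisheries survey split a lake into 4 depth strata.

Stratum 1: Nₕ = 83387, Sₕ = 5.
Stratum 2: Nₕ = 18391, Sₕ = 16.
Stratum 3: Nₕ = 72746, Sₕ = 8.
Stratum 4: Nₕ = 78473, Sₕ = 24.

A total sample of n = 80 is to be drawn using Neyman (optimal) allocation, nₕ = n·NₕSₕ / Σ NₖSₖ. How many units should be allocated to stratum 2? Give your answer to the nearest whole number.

7

1: NₕSₕ = 83387·5 = 416935
2: NₕSₕ = 18391·16 = 294256
3: NₕSₕ = 72746·8 = 581968
4: NₕSₕ = 78473·24 = 1883352
Σ NₕSₕ = 3176511.
n_2 = 80·294256/3176511 = 7.411... → 7.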